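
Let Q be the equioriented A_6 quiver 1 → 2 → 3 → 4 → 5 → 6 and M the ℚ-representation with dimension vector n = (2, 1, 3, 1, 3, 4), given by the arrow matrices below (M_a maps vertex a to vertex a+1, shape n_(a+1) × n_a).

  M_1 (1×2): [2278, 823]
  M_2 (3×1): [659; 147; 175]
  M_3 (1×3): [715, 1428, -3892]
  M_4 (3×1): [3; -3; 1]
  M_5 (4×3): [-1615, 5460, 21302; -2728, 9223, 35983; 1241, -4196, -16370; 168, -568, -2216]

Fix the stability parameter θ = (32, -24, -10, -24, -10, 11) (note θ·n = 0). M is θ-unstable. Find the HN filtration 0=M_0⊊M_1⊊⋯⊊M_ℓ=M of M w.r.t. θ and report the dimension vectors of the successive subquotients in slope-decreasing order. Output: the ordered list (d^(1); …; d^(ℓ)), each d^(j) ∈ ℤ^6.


Barcode: M ≅ I[1,1], I[1,6], I[3,3]^2, I[5,5], I[5,6], I[6,6]^2. HN layers by μ_θ (4 steps, strictly decreasing):
  μ^(1)=32; μ^(2)=11; μ^(3)=-36/5; μ^(4)=-10

((1, 0, 0, 0, 0, 0); (0, 0, 0, 0, 0, 4); (1, 1, 1, 1, 1, 0); (0, 0, 2, 0, 2, 0))


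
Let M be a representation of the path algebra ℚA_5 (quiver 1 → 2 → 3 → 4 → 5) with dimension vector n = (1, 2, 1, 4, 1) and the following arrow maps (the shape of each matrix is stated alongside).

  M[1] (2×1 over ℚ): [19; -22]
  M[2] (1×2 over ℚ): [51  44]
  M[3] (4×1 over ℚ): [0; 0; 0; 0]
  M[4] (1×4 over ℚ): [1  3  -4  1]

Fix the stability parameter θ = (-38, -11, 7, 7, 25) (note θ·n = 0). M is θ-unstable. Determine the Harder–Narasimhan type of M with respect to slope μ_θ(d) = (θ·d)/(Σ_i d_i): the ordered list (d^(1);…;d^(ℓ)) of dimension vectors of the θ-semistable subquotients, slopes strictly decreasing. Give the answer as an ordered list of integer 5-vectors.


Barcode: M ≅ I[1,3], I[2,2], I[4,4]^3, I[4,5]. HN layers by μ_θ (4 steps, strictly decreasing):
  μ^(1)=25; μ^(2)=7; μ^(3)=-11; μ^(4)=-38

((0, 0, 0, 0, 1); (0, 0, 1, 4, 0); (0, 2, 0, 0, 0); (1, 0, 0, 0, 0))


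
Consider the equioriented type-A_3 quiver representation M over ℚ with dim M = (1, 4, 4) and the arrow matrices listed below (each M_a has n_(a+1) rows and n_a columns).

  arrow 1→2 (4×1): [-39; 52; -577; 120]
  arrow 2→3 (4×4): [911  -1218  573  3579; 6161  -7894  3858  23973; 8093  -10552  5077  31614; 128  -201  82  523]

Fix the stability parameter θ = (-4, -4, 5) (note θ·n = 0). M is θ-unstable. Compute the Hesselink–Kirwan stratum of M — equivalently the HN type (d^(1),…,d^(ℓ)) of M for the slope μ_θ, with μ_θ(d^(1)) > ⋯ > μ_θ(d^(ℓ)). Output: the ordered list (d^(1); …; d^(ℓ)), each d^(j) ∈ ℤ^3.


Via rank(M_{q-1}∘⋯∘M_p): M ≅ I[1,3], I[2,3]^3.
μ_θ-semistable layers: μ^(1)=5; μ^(2)=-4

((0, 0, 4); (1, 4, 0))


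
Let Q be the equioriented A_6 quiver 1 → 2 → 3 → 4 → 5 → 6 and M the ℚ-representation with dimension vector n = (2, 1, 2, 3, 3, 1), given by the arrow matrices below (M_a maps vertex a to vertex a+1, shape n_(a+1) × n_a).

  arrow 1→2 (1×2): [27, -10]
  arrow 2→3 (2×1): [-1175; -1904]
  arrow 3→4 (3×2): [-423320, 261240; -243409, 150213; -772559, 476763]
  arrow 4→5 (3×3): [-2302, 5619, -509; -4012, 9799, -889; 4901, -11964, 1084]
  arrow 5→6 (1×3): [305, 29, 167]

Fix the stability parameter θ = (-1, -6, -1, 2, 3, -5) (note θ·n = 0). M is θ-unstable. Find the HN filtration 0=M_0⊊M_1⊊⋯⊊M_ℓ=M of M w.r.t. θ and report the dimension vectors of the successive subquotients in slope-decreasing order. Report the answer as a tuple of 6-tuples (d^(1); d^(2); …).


Barcode: M ≅ I[1,1], I[1,4], I[3,3], I[4,5], I[4,6], I[5,5]. HN layers by μ_θ (5 steps, strictly decreasing):
  μ^(1)=3; μ^(2)=2; μ^(3)=0; μ^(4)=-1; μ^(5)=-7/2

((0, 0, 0, 0, 2, 0); (0, 0, 0, 2, 0, 0); (0, 0, 0, 1, 1, 1); (1, 0, 2, 0, 0, 0); (1, 1, 0, 0, 0, 0))


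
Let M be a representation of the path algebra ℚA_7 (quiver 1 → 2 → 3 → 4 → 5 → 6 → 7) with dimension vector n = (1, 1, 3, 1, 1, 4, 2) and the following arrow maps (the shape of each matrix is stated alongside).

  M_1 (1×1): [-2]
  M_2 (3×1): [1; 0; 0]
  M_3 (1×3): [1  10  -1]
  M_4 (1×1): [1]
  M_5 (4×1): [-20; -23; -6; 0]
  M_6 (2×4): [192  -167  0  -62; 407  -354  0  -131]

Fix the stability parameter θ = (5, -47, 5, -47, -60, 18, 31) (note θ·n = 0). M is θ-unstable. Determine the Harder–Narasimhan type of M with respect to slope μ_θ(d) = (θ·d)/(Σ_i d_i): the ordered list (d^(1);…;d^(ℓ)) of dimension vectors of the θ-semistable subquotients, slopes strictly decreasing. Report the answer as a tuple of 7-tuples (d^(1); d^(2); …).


Barcode: M ≅ I[1,7], I[3,3]^2, I[6,6]^2, I[6,7]. HN layers by μ_θ (4 steps, strictly decreasing):
  μ^(1)=31; μ^(2)=18; μ^(3)=5; μ^(4)=-144/5

((0, 0, 0, 0, 0, 0, 2); (0, 0, 0, 0, 0, 4, 0); (0, 0, 2, 0, 0, 0, 0); (1, 1, 1, 1, 1, 0, 0))


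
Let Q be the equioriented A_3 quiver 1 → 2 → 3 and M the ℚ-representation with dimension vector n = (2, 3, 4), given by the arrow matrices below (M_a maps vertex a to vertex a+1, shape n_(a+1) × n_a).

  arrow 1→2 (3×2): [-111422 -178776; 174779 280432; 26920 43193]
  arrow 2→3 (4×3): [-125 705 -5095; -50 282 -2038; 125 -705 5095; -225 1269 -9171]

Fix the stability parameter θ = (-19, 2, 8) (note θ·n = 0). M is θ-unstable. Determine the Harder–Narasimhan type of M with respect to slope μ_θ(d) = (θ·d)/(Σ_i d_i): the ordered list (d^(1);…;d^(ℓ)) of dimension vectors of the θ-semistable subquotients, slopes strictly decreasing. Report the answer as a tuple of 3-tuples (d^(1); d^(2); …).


Interval decomposition of M: I[1,2], I[1,3], I[2,2], I[3,3]^3.
HN type (ℓ=3): μ^(1)=8; μ^(2)=2; μ^(3)=-19

((0, 0, 4); (0, 3, 0); (2, 0, 0))


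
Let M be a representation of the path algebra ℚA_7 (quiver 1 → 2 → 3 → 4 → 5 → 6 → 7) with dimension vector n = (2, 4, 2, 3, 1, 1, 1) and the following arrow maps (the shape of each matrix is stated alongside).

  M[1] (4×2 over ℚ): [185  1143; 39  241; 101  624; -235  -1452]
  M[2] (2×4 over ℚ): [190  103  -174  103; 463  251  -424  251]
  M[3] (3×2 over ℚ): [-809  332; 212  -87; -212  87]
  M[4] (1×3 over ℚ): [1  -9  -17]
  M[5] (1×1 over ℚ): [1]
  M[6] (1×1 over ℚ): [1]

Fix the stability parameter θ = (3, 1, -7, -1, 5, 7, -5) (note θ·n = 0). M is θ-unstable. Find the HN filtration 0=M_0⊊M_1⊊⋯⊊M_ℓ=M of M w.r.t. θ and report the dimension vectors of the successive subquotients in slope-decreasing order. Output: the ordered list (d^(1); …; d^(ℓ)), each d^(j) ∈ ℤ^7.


Barcode: M ≅ I[1,4], I[1,7], I[2,2]^2, I[4,4]. HN layers by μ_θ (3 steps, strictly decreasing):
  μ^(1)=7/3; μ^(2)=1; μ^(3)=-1

((0, 0, 0, 0, 1, 1, 1); (0, 2, 0, 0, 0, 0, 0); (2, 2, 2, 3, 0, 0, 0))


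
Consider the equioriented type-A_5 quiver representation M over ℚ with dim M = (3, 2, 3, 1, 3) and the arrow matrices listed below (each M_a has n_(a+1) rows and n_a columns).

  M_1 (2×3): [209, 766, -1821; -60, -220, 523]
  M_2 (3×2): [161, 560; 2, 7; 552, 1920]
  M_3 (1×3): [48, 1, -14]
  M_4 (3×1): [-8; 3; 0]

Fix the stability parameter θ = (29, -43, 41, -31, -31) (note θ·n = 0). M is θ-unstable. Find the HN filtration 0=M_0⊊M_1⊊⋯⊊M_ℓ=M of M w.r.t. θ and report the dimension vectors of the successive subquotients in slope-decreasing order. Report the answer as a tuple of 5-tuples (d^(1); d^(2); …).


Via rank(M_{q-1}∘⋯∘M_p): M ≅ I[1,1], I[1,3], I[1,5], I[3,3], I[5,5]^2.
μ_θ-semistable layers: μ^(1)=41; μ^(2)=29; μ^(3)=-7; μ^(4)=-31

((0, 0, 2, 0, 0); (1, 0, 0, 0, 0); (2, 2, 1, 1, 1); (0, 0, 0, 0, 2))


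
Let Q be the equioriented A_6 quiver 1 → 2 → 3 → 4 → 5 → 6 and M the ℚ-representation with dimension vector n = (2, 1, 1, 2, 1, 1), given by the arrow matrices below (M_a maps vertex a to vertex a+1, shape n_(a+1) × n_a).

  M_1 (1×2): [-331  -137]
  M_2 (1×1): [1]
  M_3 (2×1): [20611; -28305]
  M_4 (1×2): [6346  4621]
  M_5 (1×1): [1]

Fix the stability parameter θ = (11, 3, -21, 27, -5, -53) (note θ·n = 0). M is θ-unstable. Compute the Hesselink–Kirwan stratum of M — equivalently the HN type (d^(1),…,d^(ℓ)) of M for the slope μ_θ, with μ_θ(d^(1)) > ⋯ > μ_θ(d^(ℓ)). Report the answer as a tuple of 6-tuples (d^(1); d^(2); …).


Interval decomposition of M: I[1,1], I[1,6], I[4,4].
HN type (ℓ=3): μ^(1)=27; μ^(2)=11; μ^(3)=-19/3

((0, 0, 0, 1, 0, 0); (1, 0, 0, 0, 0, 0); (1, 1, 1, 1, 1, 1))


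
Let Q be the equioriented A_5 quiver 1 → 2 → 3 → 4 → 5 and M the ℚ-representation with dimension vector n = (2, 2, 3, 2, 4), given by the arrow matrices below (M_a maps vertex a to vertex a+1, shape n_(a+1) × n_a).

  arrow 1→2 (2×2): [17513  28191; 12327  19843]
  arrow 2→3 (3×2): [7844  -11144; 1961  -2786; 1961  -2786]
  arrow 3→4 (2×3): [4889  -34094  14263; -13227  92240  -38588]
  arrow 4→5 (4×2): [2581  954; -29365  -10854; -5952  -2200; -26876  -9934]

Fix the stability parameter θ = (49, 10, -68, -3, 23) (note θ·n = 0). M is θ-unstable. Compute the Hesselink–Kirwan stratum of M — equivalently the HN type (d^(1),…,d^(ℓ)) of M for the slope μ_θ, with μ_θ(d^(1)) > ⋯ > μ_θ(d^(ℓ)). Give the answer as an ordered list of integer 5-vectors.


Interval decomposition of M: I[1,2], I[1,5], I[3,3], I[3,5], I[5,5]^2.
HN type (ℓ=4): μ^(1)=59/2; μ^(2)=23; μ^(3)=-3; μ^(4)=-68

((1, 1, 0, 0, 0); (0, 0, 0, 0, 4); (1, 1, 1, 2, 0); (0, 0, 2, 0, 0))


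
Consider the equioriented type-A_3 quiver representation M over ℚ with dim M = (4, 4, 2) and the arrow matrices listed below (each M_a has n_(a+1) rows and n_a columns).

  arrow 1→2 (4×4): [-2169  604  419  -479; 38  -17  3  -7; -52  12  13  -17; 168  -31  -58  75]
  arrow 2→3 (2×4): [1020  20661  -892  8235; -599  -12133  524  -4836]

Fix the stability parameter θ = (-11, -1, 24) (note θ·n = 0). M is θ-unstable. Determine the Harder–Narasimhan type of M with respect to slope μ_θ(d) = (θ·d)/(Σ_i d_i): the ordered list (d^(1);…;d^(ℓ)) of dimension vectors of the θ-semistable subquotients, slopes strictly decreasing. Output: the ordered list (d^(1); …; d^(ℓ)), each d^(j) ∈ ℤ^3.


Via rank(M_{q-1}∘⋯∘M_p): M ≅ I[1,2]^2, I[1,3]^2.
μ_θ-semistable layers: μ^(1)=24; μ^(2)=-1; μ^(3)=-11

((0, 0, 2); (0, 4, 0); (4, 0, 0))


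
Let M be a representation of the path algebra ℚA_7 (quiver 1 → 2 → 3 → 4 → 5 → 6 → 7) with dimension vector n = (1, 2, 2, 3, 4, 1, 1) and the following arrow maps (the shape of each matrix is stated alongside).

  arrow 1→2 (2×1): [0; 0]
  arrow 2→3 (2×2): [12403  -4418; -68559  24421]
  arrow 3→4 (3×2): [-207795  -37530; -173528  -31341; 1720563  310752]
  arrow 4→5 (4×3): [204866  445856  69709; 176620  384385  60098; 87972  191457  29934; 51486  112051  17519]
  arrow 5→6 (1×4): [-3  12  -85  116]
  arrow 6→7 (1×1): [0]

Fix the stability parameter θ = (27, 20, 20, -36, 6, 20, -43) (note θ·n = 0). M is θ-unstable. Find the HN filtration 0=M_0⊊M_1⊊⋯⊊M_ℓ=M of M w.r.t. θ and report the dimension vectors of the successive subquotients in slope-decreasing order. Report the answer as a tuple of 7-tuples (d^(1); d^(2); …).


Barcode: M ≅ I[1,1], I[2,5], I[2,6], I[4,4], I[5,5]^2, I[7,7]. HN layers by μ_θ (6 steps, strictly decreasing):
  μ^(1)=27; μ^(2)=20; μ^(3)=6; μ^(4)=4/3; μ^(5)=-36; μ^(6)=-43

((1, 0, 0, 0, 0, 0, 0); (0, 0, 0, 0, 0, 1, 0); (0, 0, 0, 0, 4, 0, 0); (0, 2, 2, 2, 0, 0, 0); (0, 0, 0, 1, 0, 0, 0); (0, 0, 0, 0, 0, 0, 1))


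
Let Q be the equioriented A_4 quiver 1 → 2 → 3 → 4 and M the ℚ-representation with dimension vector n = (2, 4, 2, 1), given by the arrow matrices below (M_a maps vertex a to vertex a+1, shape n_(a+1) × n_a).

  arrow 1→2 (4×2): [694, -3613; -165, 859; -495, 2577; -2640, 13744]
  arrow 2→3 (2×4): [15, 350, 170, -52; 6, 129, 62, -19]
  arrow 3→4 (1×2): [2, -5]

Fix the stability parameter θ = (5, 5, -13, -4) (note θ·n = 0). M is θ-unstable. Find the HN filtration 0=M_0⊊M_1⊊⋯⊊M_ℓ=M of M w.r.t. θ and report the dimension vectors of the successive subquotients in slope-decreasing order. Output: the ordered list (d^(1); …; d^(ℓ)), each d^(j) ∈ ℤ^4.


Via rank(M_{q-1}∘⋯∘M_p): M ≅ I[1,3], I[1,4], I[2,2]^2.
μ_θ-semistable layers: μ^(1)=5; μ^(2)=-1; μ^(3)=-7/4

((0, 2, 0, 0); (1, 1, 1, 0); (1, 1, 1, 1))


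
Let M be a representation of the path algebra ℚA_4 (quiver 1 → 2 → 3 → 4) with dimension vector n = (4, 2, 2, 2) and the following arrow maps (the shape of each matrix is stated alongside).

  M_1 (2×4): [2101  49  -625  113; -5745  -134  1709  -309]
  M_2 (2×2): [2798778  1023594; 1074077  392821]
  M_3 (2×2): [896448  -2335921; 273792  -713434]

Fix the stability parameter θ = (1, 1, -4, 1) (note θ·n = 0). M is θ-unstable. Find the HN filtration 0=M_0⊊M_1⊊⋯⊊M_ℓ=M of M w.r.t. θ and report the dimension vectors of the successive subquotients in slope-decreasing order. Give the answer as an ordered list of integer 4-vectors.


Interval decomposition of M: I[1,1]^2, I[1,2], I[1,4], I[3,3], I[4,4].
HN type (ℓ=3): μ^(1)=1; μ^(2)=-2/3; μ^(3)=-4

((3, 1, 0, 2); (1, 1, 1, 0); (0, 0, 1, 0))


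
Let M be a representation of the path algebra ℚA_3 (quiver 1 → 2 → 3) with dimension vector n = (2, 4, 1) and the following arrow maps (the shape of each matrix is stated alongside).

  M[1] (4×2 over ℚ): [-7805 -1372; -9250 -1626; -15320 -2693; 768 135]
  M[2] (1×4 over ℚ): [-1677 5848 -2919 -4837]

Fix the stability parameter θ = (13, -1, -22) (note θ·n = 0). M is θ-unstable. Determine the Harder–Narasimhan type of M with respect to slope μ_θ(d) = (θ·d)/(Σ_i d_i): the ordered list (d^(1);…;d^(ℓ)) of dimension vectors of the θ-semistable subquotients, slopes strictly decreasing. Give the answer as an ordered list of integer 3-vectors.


Barcode: M ≅ I[1,2], I[1,3], I[2,2]^2. HN layers by μ_θ (3 steps, strictly decreasing):
  μ^(1)=6; μ^(2)=-1; μ^(3)=-10/3

((1, 1, 0); (0, 2, 0); (1, 1, 1))


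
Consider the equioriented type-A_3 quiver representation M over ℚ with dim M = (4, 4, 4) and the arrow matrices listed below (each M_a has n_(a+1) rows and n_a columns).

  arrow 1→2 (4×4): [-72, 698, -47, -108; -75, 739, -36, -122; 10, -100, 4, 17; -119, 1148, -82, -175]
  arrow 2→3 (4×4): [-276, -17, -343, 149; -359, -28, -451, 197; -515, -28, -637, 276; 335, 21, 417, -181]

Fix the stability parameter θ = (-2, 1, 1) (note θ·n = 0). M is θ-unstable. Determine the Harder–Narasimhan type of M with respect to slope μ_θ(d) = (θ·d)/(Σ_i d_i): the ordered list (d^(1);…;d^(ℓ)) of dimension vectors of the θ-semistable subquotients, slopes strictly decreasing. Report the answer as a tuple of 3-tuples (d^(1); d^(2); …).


Barcode: M ≅ I[1,3]^4. HN layers by μ_θ (2 steps, strictly decreasing):
  μ^(1)=1; μ^(2)=-2

((0, 4, 4); (4, 0, 0))


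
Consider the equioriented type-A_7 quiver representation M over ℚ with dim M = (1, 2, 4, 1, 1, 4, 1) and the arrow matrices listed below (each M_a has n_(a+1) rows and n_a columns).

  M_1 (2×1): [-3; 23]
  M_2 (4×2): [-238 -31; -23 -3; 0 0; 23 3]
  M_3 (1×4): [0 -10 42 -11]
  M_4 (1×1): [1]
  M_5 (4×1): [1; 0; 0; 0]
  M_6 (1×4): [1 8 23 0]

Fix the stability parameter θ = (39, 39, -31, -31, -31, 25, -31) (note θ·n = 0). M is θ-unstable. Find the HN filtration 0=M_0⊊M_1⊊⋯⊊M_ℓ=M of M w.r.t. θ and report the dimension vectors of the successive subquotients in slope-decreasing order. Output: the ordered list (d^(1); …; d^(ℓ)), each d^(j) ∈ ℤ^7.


Via rank(M_{q-1}∘⋯∘M_p): M ≅ I[1,3], I[2,7], I[3,3]^2, I[6,6]^3.
μ_θ-semistable layers: μ^(1)=25; μ^(2)=47/3; μ^(3)=-3; μ^(4)=-27/2; μ^(5)=-31

((0, 0, 0, 0, 0, 3, 0); (1, 1, 1, 0, 0, 0, 0); (0, 0, 0, 0, 0, 1, 1); (0, 1, 1, 1, 1, 0, 0); (0, 0, 2, 0, 0, 0, 0))


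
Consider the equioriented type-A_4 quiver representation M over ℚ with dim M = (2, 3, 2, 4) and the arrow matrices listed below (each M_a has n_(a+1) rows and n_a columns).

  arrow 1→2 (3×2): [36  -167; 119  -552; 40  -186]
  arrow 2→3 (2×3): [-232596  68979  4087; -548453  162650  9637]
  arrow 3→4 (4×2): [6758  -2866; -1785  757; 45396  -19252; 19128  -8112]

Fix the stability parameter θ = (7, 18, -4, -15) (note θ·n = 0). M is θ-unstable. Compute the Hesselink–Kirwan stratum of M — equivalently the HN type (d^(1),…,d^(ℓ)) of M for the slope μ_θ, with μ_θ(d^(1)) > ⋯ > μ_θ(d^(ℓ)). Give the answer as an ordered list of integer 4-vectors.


Barcode: M ≅ I[1,4]^2, I[2,2], I[4,4]^2. HN layers by μ_θ (3 steps, strictly decreasing):
  μ^(1)=18; μ^(2)=3/2; μ^(3)=-15

((0, 1, 0, 0); (2, 2, 2, 2); (0, 0, 0, 2))


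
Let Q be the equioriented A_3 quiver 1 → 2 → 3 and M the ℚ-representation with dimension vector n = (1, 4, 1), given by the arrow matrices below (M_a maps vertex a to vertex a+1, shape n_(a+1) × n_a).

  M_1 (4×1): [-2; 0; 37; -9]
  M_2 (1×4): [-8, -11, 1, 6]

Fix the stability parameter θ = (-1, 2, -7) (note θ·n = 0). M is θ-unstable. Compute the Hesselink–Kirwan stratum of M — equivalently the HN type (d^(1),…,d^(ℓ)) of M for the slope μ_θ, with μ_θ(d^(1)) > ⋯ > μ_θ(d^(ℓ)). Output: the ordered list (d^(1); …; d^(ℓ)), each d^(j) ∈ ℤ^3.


Via rank(M_{q-1}∘⋯∘M_p): M ≅ I[1,3], I[2,2]^3.
μ_θ-semistable layers: μ^(1)=2; μ^(2)=-2

((0, 3, 0); (1, 1, 1))


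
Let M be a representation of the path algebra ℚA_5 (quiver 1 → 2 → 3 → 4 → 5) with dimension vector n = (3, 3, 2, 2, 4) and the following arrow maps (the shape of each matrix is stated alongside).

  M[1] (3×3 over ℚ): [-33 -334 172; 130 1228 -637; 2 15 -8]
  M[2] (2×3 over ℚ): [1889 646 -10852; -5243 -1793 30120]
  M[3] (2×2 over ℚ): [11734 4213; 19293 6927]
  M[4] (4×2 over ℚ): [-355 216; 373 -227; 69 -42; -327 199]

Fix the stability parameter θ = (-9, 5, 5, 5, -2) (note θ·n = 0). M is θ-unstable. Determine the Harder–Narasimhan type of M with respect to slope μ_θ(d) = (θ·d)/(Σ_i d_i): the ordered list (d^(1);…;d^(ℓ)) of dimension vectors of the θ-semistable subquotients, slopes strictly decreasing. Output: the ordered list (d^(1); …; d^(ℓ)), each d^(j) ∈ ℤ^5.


Interval decomposition of M: I[1,2], I[1,5]^2, I[5,5]^2.
HN type (ℓ=4): μ^(1)=5; μ^(2)=13/4; μ^(3)=-2; μ^(4)=-9

((0, 1, 0, 0, 0); (0, 2, 2, 2, 2); (0, 0, 0, 0, 2); (3, 0, 0, 0, 0))


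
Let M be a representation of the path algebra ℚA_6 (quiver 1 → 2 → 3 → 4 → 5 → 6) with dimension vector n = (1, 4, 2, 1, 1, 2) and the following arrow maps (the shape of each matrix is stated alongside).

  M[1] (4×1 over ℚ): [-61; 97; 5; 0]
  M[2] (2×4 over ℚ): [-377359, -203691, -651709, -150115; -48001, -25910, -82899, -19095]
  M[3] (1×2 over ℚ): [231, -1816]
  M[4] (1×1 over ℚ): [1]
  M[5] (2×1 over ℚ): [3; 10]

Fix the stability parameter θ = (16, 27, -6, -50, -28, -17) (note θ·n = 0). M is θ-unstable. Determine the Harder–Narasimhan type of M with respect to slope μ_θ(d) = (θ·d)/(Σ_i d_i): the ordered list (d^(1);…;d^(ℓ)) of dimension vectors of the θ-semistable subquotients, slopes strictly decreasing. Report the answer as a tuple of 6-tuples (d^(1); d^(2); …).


Interval decomposition of M: I[1,6], I[2,2]^2, I[2,3], I[6,6].
HN type (ℓ=4): μ^(1)=27; μ^(2)=21/2; μ^(3)=-29/3; μ^(4)=-17

((0, 2, 0, 0, 0, 0); (0, 1, 1, 0, 0, 0); (1, 1, 1, 1, 1, 1); (0, 0, 0, 0, 0, 1))


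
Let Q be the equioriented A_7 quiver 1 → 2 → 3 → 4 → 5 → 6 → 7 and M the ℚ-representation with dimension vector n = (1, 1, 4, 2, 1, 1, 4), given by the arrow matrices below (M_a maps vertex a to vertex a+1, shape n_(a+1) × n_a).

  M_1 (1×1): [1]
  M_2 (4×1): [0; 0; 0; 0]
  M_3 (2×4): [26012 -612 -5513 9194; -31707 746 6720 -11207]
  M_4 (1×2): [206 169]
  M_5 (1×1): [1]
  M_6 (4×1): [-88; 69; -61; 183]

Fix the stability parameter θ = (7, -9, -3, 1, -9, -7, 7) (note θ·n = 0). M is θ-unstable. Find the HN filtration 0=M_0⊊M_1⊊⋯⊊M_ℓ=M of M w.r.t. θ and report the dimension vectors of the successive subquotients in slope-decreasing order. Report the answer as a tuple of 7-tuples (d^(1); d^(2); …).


Via rank(M_{q-1}∘⋯∘M_p): M ≅ I[1,2], I[3,3]^2, I[3,4], I[3,7], I[7,7]^3.
μ_θ-semistable layers: μ^(1)=7; μ^(2)=1; μ^(3)=-1; μ^(4)=-3; μ^(5)=-9/2

((0, 0, 0, 0, 0, 0, 4); (0, 0, 0, 1, 0, 0, 0); (1, 1, 0, 0, 0, 0, 0); (0, 0, 3, 0, 0, 0, 0); (0, 0, 1, 1, 1, 1, 0))


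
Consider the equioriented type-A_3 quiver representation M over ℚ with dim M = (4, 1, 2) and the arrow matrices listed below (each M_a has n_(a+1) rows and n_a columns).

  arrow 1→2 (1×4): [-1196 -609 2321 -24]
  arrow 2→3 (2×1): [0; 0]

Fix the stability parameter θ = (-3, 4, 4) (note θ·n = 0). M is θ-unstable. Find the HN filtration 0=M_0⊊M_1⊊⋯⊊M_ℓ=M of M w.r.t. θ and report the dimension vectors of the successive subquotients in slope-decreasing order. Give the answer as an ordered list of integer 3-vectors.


Interval decomposition of M: I[1,1]^3, I[1,2], I[3,3]^2.
HN type (ℓ=2): μ^(1)=4; μ^(2)=-3

((0, 1, 2); (4, 0, 0))


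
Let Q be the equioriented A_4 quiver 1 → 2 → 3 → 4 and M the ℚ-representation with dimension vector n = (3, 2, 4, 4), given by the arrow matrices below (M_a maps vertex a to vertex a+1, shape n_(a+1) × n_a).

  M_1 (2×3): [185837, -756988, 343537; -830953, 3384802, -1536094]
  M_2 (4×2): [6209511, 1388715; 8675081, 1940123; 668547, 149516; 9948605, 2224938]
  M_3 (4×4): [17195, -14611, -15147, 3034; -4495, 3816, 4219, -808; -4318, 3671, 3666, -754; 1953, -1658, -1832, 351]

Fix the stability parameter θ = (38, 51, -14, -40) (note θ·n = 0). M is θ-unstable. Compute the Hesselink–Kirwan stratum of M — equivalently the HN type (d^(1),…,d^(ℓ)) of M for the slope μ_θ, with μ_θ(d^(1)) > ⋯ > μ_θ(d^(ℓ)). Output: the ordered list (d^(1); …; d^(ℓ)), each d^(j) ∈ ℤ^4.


Via rank(M_{q-1}∘⋯∘M_p): M ≅ I[1,1], I[1,4]^2, I[3,3], I[3,4], I[4,4].
μ_θ-semistable layers: μ^(1)=38; μ^(2)=35/4; μ^(3)=-14; μ^(4)=-27; μ^(5)=-40

((1, 0, 0, 0); (2, 2, 2, 2); (0, 0, 1, 0); (0, 0, 1, 1); (0, 0, 0, 1))


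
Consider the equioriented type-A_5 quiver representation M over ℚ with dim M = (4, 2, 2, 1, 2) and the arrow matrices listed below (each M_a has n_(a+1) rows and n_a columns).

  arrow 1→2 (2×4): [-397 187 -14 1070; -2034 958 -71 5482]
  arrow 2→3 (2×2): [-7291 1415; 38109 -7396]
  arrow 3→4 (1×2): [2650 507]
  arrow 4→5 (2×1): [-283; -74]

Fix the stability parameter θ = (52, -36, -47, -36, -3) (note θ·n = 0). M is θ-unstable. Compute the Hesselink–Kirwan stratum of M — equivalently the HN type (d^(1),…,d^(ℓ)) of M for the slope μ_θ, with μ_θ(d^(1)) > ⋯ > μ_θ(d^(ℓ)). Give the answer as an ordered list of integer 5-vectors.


Interval decomposition of M: I[1,1]^2, I[1,3], I[1,5], I[5,5].
HN type (ℓ=4): μ^(1)=52; μ^(2)=-3; μ^(3)=-31/3; μ^(4)=-67/4

((2, 0, 0, 0, 0); (0, 0, 0, 0, 2); (1, 1, 1, 0, 0); (1, 1, 1, 1, 0))


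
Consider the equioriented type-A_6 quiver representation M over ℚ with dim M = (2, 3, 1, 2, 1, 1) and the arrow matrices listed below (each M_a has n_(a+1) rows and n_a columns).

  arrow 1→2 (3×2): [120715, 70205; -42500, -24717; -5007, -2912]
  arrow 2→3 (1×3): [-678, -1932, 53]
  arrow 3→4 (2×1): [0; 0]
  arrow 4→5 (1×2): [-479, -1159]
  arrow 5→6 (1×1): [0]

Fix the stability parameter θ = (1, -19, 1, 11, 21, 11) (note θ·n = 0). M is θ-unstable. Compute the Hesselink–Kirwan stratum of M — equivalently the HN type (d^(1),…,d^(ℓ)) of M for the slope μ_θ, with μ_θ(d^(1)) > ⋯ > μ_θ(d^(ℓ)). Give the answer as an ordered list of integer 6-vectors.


Barcode: M ≅ I[1,2], I[1,3], I[2,2], I[4,4], I[4,5], I[6,6]. HN layers by μ_θ (5 steps, strictly decreasing):
  μ^(1)=21; μ^(2)=11; μ^(3)=1; μ^(4)=-9; μ^(5)=-19

((0, 0, 0, 0, 1, 0); (0, 0, 0, 2, 0, 1); (0, 0, 1, 0, 0, 0); (2, 2, 0, 0, 0, 0); (0, 1, 0, 0, 0, 0))


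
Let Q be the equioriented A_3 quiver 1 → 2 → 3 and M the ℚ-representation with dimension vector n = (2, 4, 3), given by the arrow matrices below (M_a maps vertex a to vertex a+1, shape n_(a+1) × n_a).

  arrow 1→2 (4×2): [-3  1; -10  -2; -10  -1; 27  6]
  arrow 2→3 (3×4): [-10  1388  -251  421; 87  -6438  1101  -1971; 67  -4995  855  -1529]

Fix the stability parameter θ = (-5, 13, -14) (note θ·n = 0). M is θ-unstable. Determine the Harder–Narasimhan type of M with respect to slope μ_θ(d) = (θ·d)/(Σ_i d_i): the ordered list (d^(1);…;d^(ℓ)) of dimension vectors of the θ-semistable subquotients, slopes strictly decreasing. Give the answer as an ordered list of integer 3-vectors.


Interval decomposition of M: I[1,2], I[1,3], I[2,3]^2.
HN type (ℓ=3): μ^(1)=13; μ^(2)=-1/2; μ^(3)=-5

((0, 1, 0); (0, 3, 3); (2, 0, 0))


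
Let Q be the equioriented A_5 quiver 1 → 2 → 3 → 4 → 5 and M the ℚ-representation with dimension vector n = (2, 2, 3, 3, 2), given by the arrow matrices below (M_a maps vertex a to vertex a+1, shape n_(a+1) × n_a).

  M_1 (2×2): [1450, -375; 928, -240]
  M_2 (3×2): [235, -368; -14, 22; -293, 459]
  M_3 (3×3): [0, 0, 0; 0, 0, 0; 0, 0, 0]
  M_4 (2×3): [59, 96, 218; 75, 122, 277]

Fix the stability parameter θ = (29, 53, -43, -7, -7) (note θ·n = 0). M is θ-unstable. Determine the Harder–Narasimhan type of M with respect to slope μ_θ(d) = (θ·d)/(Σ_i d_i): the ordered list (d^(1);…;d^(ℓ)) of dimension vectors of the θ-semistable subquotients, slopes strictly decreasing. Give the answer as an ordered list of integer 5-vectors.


Interval decomposition of M: I[1,1], I[1,3], I[2,3], I[3,3], I[4,4], I[4,5]^2.
HN type (ℓ=5): μ^(1)=29; μ^(2)=13; μ^(3)=5; μ^(4)=-7; μ^(5)=-43

((1, 0, 0, 0, 0); (1, 1, 1, 0, 0); (0, 1, 1, 0, 0); (0, 0, 0, 3, 2); (0, 0, 1, 0, 0))


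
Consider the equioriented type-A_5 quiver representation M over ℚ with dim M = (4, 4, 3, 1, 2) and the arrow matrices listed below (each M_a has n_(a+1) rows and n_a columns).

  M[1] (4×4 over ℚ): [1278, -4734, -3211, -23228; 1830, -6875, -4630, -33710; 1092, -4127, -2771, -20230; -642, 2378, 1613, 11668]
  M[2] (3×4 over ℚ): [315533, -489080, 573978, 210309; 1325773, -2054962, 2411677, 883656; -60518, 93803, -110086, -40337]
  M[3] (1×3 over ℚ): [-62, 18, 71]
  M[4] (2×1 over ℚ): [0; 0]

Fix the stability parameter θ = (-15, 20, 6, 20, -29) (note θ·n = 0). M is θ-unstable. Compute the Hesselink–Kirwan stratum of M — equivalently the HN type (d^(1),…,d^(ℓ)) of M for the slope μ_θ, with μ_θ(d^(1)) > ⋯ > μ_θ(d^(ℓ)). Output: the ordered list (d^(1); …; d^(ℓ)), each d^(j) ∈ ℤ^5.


Interval decomposition of M: I[1,1]^2, I[1,3], I[1,4], I[2,2], I[2,3], I[5,5]^2.
HN type (ℓ=4): μ^(1)=20; μ^(2)=13; μ^(3)=-15; μ^(4)=-29

((0, 1, 0, 1, 0); (0, 3, 3, 0, 0); (4, 0, 0, 0, 0); (0, 0, 0, 0, 2))


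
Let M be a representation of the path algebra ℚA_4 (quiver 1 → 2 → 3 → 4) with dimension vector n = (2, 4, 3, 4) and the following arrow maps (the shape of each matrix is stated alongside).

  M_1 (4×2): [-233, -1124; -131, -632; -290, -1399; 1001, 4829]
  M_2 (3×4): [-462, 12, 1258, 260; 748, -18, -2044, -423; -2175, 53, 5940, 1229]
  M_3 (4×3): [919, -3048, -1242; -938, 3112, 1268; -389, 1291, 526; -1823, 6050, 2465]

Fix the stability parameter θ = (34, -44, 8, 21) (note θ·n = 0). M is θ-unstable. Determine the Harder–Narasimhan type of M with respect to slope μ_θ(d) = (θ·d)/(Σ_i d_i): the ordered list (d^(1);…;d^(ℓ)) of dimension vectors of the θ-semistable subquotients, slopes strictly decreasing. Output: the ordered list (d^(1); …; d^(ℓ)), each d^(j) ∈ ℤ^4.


Interval decomposition of M: I[1,4]^2, I[2,2], I[2,4], I[4,4].
HN type (ℓ=4): μ^(1)=21; μ^(2)=8; μ^(3)=-5; μ^(4)=-44

((0, 0, 0, 4); (0, 0, 3, 0); (2, 2, 0, 0); (0, 2, 0, 0))


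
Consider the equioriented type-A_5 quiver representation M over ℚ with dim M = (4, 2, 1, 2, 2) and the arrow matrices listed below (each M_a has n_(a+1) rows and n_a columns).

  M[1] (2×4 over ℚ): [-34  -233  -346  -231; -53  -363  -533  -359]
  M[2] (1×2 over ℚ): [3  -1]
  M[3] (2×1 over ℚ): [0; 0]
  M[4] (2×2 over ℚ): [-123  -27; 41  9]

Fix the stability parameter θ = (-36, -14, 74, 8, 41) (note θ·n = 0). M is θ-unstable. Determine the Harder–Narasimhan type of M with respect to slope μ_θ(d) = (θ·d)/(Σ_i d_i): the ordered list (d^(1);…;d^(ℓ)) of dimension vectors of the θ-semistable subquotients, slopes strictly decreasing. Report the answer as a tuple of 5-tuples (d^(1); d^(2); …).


Interval decomposition of M: I[1,1]^2, I[1,2], I[1,3], I[4,4], I[4,5], I[5,5].
HN type (ℓ=5): μ^(1)=74; μ^(2)=41; μ^(3)=8; μ^(4)=-14; μ^(5)=-36

((0, 0, 1, 0, 0); (0, 0, 0, 0, 2); (0, 0, 0, 2, 0); (0, 2, 0, 0, 0); (4, 0, 0, 0, 0))


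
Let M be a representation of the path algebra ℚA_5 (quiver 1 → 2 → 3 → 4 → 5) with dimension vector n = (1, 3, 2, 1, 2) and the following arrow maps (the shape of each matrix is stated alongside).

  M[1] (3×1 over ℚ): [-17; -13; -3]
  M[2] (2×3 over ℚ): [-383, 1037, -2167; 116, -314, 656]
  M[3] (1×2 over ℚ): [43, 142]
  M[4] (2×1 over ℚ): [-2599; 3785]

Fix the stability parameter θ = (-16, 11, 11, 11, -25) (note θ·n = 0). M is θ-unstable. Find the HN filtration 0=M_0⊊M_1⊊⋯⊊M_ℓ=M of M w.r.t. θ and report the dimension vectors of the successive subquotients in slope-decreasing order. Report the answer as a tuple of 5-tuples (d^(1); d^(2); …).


Via rank(M_{q-1}∘⋯∘M_p): M ≅ I[1,5], I[2,2], I[2,3], I[5,5].
μ_θ-semistable layers: μ^(1)=11; μ^(2)=2; μ^(3)=-16; μ^(4)=-25

((0, 2, 1, 0, 0); (0, 1, 1, 1, 1); (1, 0, 0, 0, 0); (0, 0, 0, 0, 1))


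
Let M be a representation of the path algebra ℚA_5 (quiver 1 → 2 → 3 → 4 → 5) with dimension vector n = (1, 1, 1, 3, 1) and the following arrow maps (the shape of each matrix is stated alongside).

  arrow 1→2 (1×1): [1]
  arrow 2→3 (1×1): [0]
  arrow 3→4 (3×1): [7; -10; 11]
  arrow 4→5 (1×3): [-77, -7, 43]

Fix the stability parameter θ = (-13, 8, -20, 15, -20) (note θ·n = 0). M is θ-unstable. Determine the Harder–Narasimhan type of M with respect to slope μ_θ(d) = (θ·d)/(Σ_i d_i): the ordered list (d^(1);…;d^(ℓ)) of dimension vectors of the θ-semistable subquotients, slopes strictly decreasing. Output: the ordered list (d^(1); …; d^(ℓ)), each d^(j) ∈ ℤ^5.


Barcode: M ≅ I[1,2], I[3,5], I[4,4]^2. HN layers by μ_θ (5 steps, strictly decreasing):
  μ^(1)=15; μ^(2)=8; μ^(3)=-5/2; μ^(4)=-13; μ^(5)=-20

((0, 0, 0, 2, 0); (0, 1, 0, 0, 0); (0, 0, 0, 1, 1); (1, 0, 0, 0, 0); (0, 0, 1, 0, 0))


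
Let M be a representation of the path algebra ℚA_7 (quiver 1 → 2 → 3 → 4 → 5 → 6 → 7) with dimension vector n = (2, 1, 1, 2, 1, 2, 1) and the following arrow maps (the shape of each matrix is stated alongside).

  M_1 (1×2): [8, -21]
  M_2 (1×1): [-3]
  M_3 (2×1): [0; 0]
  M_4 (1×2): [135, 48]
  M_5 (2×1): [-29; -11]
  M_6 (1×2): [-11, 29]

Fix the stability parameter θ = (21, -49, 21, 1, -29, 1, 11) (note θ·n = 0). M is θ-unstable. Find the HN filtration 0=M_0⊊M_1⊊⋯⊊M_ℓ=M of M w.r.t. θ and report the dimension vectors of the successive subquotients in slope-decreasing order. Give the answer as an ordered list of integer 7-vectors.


Barcode: M ≅ I[1,1], I[1,3], I[4,4], I[4,6], I[6,7]. HN layers by μ_θ (4 steps, strictly decreasing):
  μ^(1)=21; μ^(2)=11; μ^(3)=1; μ^(4)=-14

((1, 0, 1, 0, 0, 0, 0); (0, 0, 0, 0, 0, 0, 1); (0, 0, 0, 1, 0, 2, 0); (1, 1, 0, 1, 1, 0, 0))


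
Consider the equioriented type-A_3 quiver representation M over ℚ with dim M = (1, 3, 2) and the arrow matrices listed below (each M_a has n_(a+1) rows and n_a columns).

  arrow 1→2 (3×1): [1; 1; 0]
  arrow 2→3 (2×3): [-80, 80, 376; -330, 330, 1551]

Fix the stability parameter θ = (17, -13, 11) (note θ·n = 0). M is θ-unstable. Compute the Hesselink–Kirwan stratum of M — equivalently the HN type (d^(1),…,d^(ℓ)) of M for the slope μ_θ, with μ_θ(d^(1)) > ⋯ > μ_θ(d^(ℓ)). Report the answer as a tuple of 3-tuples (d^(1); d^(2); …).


Via rank(M_{q-1}∘⋯∘M_p): M ≅ I[1,2], I[2,2], I[2,3], I[3,3].
μ_θ-semistable layers: μ^(1)=11; μ^(2)=2; μ^(3)=-13

((0, 0, 2); (1, 1, 0); (0, 2, 0))


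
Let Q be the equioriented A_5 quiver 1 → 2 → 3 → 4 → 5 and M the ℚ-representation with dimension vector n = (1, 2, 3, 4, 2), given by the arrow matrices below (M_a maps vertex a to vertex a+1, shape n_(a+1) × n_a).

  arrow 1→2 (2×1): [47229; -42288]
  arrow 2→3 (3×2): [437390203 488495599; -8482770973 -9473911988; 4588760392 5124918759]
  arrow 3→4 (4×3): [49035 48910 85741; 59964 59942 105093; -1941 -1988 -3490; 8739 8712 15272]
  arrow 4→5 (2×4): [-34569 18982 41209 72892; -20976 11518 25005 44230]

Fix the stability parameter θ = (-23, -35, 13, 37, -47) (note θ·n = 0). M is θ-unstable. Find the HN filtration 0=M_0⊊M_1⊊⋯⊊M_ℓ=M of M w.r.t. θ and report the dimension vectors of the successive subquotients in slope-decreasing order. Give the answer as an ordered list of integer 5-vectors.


Interval decomposition of M: I[1,5], I[2,5], I[3,3], I[4,4]^2.
HN type (ℓ=5): μ^(1)=37; μ^(2)=13; μ^(3)=1; μ^(4)=-29; μ^(5)=-35

((0, 0, 0, 2, 0); (0, 0, 1, 0, 0); (0, 0, 2, 2, 2); (1, 1, 0, 0, 0); (0, 1, 0, 0, 0))


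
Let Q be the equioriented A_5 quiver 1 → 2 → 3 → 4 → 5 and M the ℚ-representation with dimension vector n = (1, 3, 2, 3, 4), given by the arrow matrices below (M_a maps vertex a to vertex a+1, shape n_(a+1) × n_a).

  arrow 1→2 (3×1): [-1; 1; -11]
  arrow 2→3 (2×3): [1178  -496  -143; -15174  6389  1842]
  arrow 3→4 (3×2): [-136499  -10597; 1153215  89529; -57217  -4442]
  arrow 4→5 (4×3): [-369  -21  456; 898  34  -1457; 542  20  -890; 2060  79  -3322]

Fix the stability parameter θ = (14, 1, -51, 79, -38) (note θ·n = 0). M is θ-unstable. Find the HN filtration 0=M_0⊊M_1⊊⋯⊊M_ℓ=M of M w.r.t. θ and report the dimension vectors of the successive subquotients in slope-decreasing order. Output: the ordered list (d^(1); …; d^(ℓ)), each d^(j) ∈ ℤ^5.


Barcode: M ≅ I[1,5], I[2,2], I[2,5], I[4,5], I[5,5]. HN layers by μ_θ (5 steps, strictly decreasing):
  μ^(1)=41/2; μ^(2)=1; μ^(3)=-12; μ^(4)=-25; μ^(5)=-38

((0, 0, 0, 3, 3); (0, 1, 0, 0, 0); (1, 1, 1, 0, 0); (0, 1, 1, 0, 0); (0, 0, 0, 0, 1))


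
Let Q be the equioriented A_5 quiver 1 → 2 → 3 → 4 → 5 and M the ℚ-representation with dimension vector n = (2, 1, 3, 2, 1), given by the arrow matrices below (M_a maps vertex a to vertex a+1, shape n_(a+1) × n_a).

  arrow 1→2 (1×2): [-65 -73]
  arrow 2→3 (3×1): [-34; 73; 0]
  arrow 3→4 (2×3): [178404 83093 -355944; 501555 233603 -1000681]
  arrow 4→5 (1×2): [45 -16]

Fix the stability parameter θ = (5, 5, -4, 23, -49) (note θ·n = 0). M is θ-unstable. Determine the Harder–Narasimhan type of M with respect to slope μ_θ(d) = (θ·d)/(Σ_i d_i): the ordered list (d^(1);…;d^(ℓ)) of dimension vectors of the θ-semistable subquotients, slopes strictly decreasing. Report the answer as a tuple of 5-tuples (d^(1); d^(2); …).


Interval decomposition of M: I[1,1], I[1,5], I[3,3], I[3,4].
HN type (ℓ=3): μ^(1)=23; μ^(2)=5; μ^(3)=-4

((0, 0, 0, 1, 0); (1, 0, 0, 0, 0); (1, 1, 3, 1, 1))


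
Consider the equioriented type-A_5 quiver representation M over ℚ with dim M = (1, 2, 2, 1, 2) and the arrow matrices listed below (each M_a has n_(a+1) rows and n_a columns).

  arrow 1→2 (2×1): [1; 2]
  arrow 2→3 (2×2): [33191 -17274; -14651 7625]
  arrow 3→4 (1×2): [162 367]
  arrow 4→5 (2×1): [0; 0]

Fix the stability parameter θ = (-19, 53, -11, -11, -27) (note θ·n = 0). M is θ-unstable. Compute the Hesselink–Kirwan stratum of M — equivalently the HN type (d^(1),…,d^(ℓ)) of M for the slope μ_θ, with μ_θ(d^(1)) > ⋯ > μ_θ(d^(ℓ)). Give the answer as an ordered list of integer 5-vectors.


Via rank(M_{q-1}∘⋯∘M_p): M ≅ I[1,4], I[2,3], I[5,5]^2.
μ_θ-semistable layers: μ^(1)=21; μ^(2)=31/3; μ^(3)=-19; μ^(4)=-27

((0, 1, 1, 0, 0); (0, 1, 1, 1, 0); (1, 0, 0, 0, 0); (0, 0, 0, 0, 2))


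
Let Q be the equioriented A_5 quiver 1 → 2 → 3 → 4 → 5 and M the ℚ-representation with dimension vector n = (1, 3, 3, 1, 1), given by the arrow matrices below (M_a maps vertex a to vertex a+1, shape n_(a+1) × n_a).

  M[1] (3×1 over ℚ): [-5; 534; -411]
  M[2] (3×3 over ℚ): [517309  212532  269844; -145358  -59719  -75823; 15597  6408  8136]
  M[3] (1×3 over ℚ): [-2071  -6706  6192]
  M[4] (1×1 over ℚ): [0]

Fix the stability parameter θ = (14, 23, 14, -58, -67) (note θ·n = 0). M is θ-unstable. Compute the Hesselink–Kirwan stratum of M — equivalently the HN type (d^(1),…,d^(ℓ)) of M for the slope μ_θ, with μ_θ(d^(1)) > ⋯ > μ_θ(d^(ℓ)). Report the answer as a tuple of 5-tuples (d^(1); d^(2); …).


Via rank(M_{q-1}∘⋯∘M_p): M ≅ I[1,4], I[2,2], I[2,3], I[3,3], I[5,5].
μ_θ-semistable layers: μ^(1)=23; μ^(2)=37/2; μ^(3)=14; μ^(4)=-7/4; μ^(5)=-67

((0, 1, 0, 0, 0); (0, 1, 1, 0, 0); (0, 0, 1, 0, 0); (1, 1, 1, 1, 0); (0, 0, 0, 0, 1))


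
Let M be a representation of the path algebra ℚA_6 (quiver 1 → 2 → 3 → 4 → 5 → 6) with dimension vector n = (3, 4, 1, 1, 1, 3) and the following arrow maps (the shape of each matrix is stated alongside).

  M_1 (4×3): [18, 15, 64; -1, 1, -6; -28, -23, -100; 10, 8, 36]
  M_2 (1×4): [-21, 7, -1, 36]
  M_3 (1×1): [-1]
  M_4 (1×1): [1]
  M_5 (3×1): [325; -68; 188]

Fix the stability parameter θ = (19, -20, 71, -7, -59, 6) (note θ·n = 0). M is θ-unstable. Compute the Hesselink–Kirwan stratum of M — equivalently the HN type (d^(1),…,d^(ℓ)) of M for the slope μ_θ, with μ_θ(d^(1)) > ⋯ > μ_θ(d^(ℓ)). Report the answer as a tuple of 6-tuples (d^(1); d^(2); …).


Interval decomposition of M: I[1,1], I[1,2], I[1,6], I[2,2]^2, I[6,6]^2.
HN type (ℓ=5): μ^(1)=19; μ^(2)=6; μ^(3)=5/3; μ^(4)=-1/2; μ^(5)=-20

((1, 0, 0, 0, 0, 0); (0, 0, 0, 0, 0, 3); (0, 0, 1, 1, 1, 0); (2, 2, 0, 0, 0, 0); (0, 2, 0, 0, 0, 0))


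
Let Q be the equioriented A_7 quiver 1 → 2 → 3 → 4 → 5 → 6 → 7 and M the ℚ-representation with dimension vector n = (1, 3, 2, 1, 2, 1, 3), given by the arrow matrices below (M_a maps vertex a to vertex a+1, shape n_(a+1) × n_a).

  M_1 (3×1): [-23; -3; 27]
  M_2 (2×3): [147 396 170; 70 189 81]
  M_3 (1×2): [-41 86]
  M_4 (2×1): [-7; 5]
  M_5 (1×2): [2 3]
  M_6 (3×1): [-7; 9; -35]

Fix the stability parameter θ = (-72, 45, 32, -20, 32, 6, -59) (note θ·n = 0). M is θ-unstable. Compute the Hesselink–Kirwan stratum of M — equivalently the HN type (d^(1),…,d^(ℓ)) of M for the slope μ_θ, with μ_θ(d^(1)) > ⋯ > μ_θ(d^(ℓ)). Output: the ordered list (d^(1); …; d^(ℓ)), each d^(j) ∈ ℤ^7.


Barcode: M ≅ I[1,7], I[2,2], I[2,3], I[5,5], I[7,7]^2. HN layers by μ_θ (6 steps, strictly decreasing):
  μ^(1)=45; μ^(2)=77/2; μ^(3)=32; μ^(4)=6; μ^(5)=-59; μ^(6)=-72

((0, 1, 0, 0, 0, 0, 0); (0, 1, 1, 0, 0, 0, 0); (0, 0, 0, 0, 1, 0, 0); (0, 1, 1, 1, 1, 1, 1); (0, 0, 0, 0, 0, 0, 2); (1, 0, 0, 0, 0, 0, 0))


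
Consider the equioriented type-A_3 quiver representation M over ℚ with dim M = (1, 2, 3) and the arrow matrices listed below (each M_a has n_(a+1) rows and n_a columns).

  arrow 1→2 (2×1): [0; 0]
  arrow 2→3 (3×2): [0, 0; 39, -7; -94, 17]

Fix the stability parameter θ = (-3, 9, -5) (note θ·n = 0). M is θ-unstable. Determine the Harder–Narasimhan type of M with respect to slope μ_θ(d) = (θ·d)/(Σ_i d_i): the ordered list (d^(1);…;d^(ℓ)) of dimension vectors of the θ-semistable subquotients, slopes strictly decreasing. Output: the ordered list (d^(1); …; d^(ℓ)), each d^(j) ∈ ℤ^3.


Barcode: M ≅ I[1,1], I[2,3]^2, I[3,3]. HN layers by μ_θ (3 steps, strictly decreasing):
  μ^(1)=2; μ^(2)=-3; μ^(3)=-5

((0, 2, 2); (1, 0, 0); (0, 0, 1))


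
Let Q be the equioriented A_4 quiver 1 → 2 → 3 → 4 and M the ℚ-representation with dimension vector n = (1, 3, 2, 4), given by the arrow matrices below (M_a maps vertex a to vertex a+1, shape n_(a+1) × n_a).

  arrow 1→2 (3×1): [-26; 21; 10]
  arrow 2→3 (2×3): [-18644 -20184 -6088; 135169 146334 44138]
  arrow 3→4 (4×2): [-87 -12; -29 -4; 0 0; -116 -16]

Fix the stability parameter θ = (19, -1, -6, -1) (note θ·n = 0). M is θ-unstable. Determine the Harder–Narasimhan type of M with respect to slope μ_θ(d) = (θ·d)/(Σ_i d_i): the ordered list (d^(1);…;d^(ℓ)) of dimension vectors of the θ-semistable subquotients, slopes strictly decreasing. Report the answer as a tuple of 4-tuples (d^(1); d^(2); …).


Via rank(M_{q-1}∘⋯∘M_p): M ≅ I[1,2], I[2,2], I[2,3], I[3,4], I[4,4]^3.
μ_θ-semistable layers: μ^(1)=9; μ^(2)=-1; μ^(3)=-7/2; μ^(4)=-6

((1, 1, 0, 0); (0, 1, 0, 4); (0, 1, 1, 0); (0, 0, 1, 0))
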